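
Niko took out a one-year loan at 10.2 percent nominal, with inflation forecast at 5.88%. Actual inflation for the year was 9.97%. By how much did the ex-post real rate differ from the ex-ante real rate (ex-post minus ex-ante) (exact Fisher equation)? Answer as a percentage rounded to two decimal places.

-3.87%

Ex-ante: (1 + 0.1020)/(1 + 0.0588) − 1 = 4.0801%
Ex-post: (1 + 0.1020)/(1 + 0.0997) − 1 = 0.2091%
Difference (ex-post − ex-ante) = -3.8709% → -3.87%.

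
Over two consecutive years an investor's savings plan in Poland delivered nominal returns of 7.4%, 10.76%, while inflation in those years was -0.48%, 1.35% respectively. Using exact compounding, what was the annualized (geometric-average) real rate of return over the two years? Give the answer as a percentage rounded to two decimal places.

Nominal growth factor = 1.0740 × 1.1076 = 1.18956240
Price-level growth factor = 0.9952 × 1.0135 = 1.00863520
Real growth factor = 1.18956240 / 1.00863520 = 1.17937823
Annualized real rate = 1.17937823^(1/2) − 1 = 8.5992% → 8.60%.

8.60%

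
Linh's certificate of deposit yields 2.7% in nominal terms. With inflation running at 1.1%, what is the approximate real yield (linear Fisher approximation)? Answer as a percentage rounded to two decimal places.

1.60%

r ≈ i − π = 2.7% − 1.1% = 1.60%.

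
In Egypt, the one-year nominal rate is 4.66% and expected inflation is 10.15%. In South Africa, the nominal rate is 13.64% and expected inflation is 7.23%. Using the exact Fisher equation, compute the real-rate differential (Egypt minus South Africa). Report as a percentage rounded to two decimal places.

-10.96%

Egypt: (1 + 0.0466)/(1 + 0.1015) − 1 = -4.9841%
South Africa: (1 + 0.1364)/(1 + 0.0723) − 1 = 5.9778%
Differential = -4.9841% − 5.9778% = -10.9619% → -10.96%.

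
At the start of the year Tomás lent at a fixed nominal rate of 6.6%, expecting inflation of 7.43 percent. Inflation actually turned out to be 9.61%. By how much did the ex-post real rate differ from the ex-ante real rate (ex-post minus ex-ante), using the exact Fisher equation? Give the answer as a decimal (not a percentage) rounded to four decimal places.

-0.0197

Ex-ante: (1 + 0.0660)/(1 + 0.0743) − 1 = -0.7726%
Ex-post: (1 + 0.0660)/(1 + 0.0961) − 1 = -2.7461%
Difference (ex-post − ex-ante) = -1.9735% → -0.0197.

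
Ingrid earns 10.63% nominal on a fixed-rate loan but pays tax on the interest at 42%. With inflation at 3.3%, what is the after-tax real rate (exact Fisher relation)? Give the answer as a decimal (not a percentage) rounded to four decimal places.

0.0277

After-tax nominal return = 10.63% × (1 − 0.42) = 6.1654%.
1 + r = 1.061654 / 1.03300 = 1.027739
After-tax real rate = 1.027739 − 1 → 0.0277.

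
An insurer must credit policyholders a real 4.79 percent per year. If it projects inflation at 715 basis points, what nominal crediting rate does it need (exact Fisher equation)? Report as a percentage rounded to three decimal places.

12.282%

(1 + i) = (1 + r)(1 + π) = 1.04790 × 1.07150 = 1.12282485
i = 1.12282485 − 1, so the required nominal rate is 12.282%.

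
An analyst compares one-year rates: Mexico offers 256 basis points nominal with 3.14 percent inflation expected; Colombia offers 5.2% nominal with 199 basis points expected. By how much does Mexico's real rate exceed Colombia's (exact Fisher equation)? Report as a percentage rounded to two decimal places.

-3.71%

Mexico: (1 + 0.0256)/(1 + 0.0314) − 1 = -0.5623%
Colombia: (1 + 0.0520)/(1 + 0.0199) − 1 = 3.1474%
Differential = -0.5623% − 3.1474% = -3.7097% → -3.71%.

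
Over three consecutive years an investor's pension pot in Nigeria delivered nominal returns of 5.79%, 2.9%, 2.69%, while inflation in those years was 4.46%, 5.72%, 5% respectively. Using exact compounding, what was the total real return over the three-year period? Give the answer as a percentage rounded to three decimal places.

Nominal growth factor = 1.0579 × 1.0290 × 1.0269 = 1.117862
Price-level growth factor = 1.0446 × 1.0572 × 1.0500 = 1.159569
Real growth factor = 1.117862 / 1.159569 = 0.964032
Total real return = 0.964032 − 1 → -3.597%.

-3.597%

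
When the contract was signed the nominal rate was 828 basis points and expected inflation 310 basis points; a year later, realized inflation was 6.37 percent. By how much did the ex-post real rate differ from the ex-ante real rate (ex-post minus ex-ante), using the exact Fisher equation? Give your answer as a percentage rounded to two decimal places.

-3.23%

Ex-ante: (1 + 0.0828)/(1 + 0.0310) − 1 = 5.0242%
Ex-post: (1 + 0.0828)/(1 + 0.0637) − 1 = 1.7956%
Difference (ex-post − ex-ante) = -3.2286% → -3.23%.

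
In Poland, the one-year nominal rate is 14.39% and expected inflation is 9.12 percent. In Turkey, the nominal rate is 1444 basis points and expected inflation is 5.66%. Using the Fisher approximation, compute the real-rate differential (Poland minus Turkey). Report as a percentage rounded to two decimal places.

-3.51%

Poland: 14.39% − 9.12% = 5.270%
Turkey: 14.44% − 5.66% = 8.780%
Differential = -3.510% → -3.51%.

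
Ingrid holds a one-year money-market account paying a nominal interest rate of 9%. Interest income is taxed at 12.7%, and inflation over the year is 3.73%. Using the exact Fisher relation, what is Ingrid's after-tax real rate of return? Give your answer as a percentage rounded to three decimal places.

3.979%

After-tax nominal return = 9% × (1 − 0.127) = 7.8570%.
1 + r = 1.07857 / 1.03730 = 1.039786
After-tax real rate = 1.039786 − 1 → 3.979%.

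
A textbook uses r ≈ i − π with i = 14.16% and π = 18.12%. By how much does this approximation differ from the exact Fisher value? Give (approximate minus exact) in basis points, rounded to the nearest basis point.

Approximate: r ≈ 14.160% − 18.120% = -3.9600%
Exact: (1 + 0.1416)/(1 + 0.1812) − 1 = -3.3525%
Error = -3.9600% − (-3.3525%) = -0.6075% → -61 basis points.

-61 basis points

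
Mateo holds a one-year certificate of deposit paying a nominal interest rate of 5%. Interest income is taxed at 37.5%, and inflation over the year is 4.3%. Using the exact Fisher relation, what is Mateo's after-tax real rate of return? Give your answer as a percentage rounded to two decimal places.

-1.13%

After-tax nominal return = 5% × (1 − 0.375) = 3.1250%.
1 + r = 1.03125 / 1.04300 = 0.988734
After-tax real rate = 0.988734 − 1 → -1.13%.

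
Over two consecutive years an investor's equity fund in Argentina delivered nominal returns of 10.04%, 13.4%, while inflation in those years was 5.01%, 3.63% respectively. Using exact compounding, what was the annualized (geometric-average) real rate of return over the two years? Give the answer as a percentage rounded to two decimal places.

7.08%

Compound the nominal returns: 1.1004 × 1.1340 = 1.24785360.
Compound inflation: 1.0501 × 1.0363 = 1.08821863.
Deflate: 1.24785360 / 1.08821863 = 1.14669384.
Annualized real rate = 1.14669384^(1/2) − 1 = 7.0838% → 7.08%.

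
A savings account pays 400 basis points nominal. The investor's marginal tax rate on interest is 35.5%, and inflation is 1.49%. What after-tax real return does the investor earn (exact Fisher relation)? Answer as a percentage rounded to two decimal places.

After-tax nominal return = 4% × (1 − 0.355) = 2.5800%.
1 + r = 1.02580 / 1.01490 = 1.010740
After-tax real rate = 1.010740 − 1 → 1.07%.

1.07%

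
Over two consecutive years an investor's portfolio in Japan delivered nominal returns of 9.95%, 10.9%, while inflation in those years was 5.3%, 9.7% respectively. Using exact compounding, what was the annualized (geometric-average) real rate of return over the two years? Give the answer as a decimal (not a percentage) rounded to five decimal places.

Nominal growth factor = 1.0995 × 1.1090 = 1.2193455000
Price-level growth factor = 1.0530 × 1.0970 = 1.1551410000
Real growth factor = 1.2193455000 / 1.1551410000 = 1.0555815264
Annualized real rate = 1.0555815264^(1/2) − 1 = 2.741497% → 0.02741.

0.02741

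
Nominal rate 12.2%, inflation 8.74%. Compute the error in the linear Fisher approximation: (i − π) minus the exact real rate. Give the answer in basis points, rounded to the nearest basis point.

28 basis points

Approximate: r ≈ 12.200% − 8.740% = 3.4600%
Exact: (1 + 0.1220)/(1 + 0.0874) − 1 = 3.1819%
Error = 3.4600% − 3.1819% = 0.2781% → 28 basis points.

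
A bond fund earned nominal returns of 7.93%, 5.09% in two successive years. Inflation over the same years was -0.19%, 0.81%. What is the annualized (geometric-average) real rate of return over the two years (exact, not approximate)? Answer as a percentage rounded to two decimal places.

6.17%

Nominal growth factor = 1.0793 × 1.0509 = 1.13423637
Price-level growth factor = 0.9981 × 1.0081 = 1.00618461
Real growth factor = 1.13423637 / 1.00618461 = 1.12726468
Annualized real rate = 1.12726468^(1/2) − 1 = 6.1727% → 6.17%.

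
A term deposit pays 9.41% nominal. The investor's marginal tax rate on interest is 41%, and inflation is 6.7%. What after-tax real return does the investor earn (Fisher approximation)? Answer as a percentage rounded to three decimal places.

-1.148%

After-tax nominal return = 9.41% × (1 − 0.41) = 5.5519%.
r ≈ 5.5519% − 6.7% → -1.148%.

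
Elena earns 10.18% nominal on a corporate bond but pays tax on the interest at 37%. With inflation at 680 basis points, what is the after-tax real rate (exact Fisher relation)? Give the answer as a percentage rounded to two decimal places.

After-tax nominal return = 10.18% × (1 − 0.37) = 6.4134%.
1 + r = 1.064134 / 1.06800 = 0.996380
After-tax real rate = 0.996380 − 1 → -0.36%.

-0.36%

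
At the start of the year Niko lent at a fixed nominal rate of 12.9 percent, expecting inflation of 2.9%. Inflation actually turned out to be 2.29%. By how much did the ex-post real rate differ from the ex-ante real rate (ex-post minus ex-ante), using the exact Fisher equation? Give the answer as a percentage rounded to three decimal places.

0.654%

Ex-ante: (1 + 0.1290)/(1 + 0.0290) − 1 = 9.7182%
Ex-post: (1 + 0.1290)/(1 + 0.0229) − 1 = 10.3725%
Difference (ex-post − ex-ante) = 0.6543% → 0.654%.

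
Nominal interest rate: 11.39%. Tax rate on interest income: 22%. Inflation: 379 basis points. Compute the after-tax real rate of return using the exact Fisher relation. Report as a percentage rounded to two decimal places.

After-tax nominal return = 11.39% × (1 − 0.22) = 8.8842%.
1 + r = 1.088842 / 1.03790 = 1.049082
After-tax real rate = 1.049082 − 1 → 4.91%.

4.91%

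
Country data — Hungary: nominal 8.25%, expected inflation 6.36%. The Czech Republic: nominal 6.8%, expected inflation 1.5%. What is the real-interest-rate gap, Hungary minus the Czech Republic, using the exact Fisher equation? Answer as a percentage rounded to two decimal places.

-3.44%

Hungary: (1 + 0.0825)/(1 + 0.0636) − 1 = 1.7770%
The Czech Republic: (1 + 0.0680)/(1 + 0.0150) − 1 = 5.2217%
Differential = 1.7770% − 5.2217% = -3.4447% → -3.44%.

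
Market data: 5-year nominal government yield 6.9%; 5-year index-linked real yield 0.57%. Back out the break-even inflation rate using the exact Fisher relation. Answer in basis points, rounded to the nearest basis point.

629 basis points

(1 + π) = (1 + i)/(1 + r) = 1.06900 / 1.00570 = 1.062941
Break-even inflation = 1.062941 − 1 → 629 basis points.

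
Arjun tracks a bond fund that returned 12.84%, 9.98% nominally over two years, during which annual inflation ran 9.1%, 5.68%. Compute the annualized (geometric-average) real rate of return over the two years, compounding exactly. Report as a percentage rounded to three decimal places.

3.748%

Compound the nominal returns: 1.1284 × 1.0998 = 1.24101432.
Compound inflation: 1.0910 × 1.0568 = 1.15296880.
Deflate: 1.24101432 / 1.15296880 = 1.07636418.
Annualized real rate = 1.07636418^(1/2) − 1 = 3.7480% → 3.748%.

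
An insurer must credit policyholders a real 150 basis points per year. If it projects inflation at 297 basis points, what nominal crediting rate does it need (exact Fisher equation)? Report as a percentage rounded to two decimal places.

4.51%

(1 + i) = (1 + r)(1 + π) = 1.01500 × 1.02970 = 1.0451455
i = 1.0451455 − 1, so the required nominal rate is 4.51%.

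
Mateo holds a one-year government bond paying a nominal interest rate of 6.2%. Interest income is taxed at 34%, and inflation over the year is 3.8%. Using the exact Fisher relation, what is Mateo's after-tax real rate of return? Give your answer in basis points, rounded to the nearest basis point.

After-tax nominal return = 6.2% × (1 − 0.34) = 4.0920%.
1 + r = 1.04092 / 1.03800 = 1.002813
After-tax real rate = 1.002813 − 1 → 28 basis points.

28 basis points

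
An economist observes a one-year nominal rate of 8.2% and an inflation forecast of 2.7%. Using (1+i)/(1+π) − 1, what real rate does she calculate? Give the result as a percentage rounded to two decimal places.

By the Fisher identity, 1 + r = (1 + i)/(1 + π).
1 + r = 1.08200 / 1.02700 = 1.053554
r = 1.053554 − 1 = 5.3554%, i.e. 5.36%.

5.36%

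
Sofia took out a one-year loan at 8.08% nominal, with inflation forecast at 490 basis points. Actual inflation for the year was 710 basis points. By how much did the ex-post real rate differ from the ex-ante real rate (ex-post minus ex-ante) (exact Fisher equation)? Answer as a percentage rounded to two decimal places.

-2.12%

Ex-ante: (1 + 0.0808)/(1 + 0.0490) − 1 = 3.0315%
Ex-post: (1 + 0.0808)/(1 + 0.0710) − 1 = 0.9150%
Difference (ex-post − ex-ante) = -2.1164% → -2.12%.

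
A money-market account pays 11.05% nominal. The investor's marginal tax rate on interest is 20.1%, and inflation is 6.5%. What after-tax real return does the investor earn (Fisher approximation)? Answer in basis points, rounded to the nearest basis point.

After-tax nominal return = 11.05% × (1 − 0.201) = 8.82895%.
r ≈ 8.82895% − 6.5% → 233 basis points.

233 basis points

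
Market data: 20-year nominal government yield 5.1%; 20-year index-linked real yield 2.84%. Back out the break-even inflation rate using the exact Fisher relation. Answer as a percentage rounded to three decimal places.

2.198%

(1 + π) = (1 + i)/(1 + r) = 1.05100 / 1.02840 = 1.021976
Break-even inflation = 1.021976 − 1 → 2.198%.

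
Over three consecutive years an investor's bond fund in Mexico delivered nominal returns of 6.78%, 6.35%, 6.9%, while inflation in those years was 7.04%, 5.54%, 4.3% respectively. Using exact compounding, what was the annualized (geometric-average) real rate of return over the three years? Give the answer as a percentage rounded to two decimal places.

Compound the nominal returns: 1.0678 × 1.0635 × 1.0690 = 1.21396207.
Compound inflation: 1.0704 × 1.0554 × 1.0430 = 1.17827727.
Deflate: 1.21396207 / 1.17827727 = 1.03028557.
Annualized real rate = 1.03028557^(1/3) − 1 = 0.9995% → 1.00%.

1.00%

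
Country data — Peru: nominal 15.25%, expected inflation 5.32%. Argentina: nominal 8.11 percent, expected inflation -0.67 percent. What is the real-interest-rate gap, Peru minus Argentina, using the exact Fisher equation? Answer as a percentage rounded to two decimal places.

Peru: (1 + 0.1525)/(1 + 0.0532) − 1 = 9.4284%
Argentina: (1 + 0.0811)/(1 − 0.0067) − 1 = 8.8392%
Differential = 9.4284% − 8.8392% = 0.5892% → 0.59%.

0.59%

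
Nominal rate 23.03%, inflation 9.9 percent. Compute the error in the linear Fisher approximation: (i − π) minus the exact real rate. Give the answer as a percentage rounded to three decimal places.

Approximate: r ≈ 23.030% − 9.900% = 13.1300%
Exact: (1 + 0.2303)/(1 + 0.0990) − 1 = 11.9472%
Error = 13.1300% − 11.9472% = 1.1828% → 1.183%.

1.183%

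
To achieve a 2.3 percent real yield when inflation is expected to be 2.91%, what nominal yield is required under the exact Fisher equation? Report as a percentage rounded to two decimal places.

(1 + i) = (1 + r)(1 + π) = 1.02300 × 1.02910 = 1.0527693
i = 1.0527693 − 1, so the required nominal rate is 5.28%.

5.28%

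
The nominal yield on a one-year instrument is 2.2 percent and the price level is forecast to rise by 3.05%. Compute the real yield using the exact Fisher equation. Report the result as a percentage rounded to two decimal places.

By the Fisher identity, 1 + r = (1 + i)/(1 + π).
1 + r = 1.02200 / 1.03050 = 0.991752
r = 0.991752 − 1 = -0.8248%, i.e. -0.82%.

-0.82%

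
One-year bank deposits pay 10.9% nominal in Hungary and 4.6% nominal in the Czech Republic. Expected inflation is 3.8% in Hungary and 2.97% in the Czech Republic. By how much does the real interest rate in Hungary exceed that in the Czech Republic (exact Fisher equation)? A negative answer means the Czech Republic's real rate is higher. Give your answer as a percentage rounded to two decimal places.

5.26%

Hungary: (1 + 0.1090)/(1 + 0.0380) − 1 = 6.8401%
The Czech Republic: (1 + 0.0460)/(1 + 0.0297) − 1 = 1.5830%
Differential = 6.8401% − 1.5830% = 5.2571% → 5.26%.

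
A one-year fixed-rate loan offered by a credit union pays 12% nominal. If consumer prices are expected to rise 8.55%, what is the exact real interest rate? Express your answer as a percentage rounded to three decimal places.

3.178%

By the Fisher relation, 1 + r = (1 + i)/(1 + π).
1 + r = 1.12000 / 1.08550 = 1.031783
r = 1.031783 − 1 = 3.1783%, i.e. 3.178%.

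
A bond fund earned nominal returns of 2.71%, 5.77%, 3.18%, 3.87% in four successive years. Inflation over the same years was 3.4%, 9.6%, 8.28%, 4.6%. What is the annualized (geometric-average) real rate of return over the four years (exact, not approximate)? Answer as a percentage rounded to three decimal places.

Nominal growth factor = 1.0271 × 1.0577 × 1.0318 × 1.0387 = 1.16428925
Price-level growth factor = 1.0340 × 1.0960 × 1.0828 × 1.0460 = 1.28354478
Real growth factor = 1.16428925 / 1.28354478 = 0.90708892
Annualized real rate = 0.90708892^(1/4) − 1 = -2.4084% → -2.408%.

-2.408%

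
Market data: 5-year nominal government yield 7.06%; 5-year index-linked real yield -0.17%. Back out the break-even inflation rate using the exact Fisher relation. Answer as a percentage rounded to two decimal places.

(1 + π) = (1 + i)/(1 + r) = 1.07060 / 0.99830 = 1.072423
Break-even inflation = 1.072423 − 1 → 7.24%.

7.24%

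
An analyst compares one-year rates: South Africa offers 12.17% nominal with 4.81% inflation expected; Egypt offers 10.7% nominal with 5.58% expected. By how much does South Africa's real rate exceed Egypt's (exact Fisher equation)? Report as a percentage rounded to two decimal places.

2.17%

South Africa: (1 + 0.1217)/(1 + 0.0481) − 1 = 7.0222%
Egypt: (1 + 0.1070)/(1 + 0.0558) − 1 = 4.8494%
Differential = 7.0222% − 4.8494% = 2.1728% → 2.17%.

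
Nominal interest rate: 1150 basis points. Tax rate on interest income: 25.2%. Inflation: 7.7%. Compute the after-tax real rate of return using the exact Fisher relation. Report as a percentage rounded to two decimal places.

0.84%

After-tax nominal return = 11.5% × (1 − 0.252) = 8.6020%.
1 + r = 1.08602 / 1.07700 = 1.008375
After-tax real rate = 1.008375 − 1 → 0.84%.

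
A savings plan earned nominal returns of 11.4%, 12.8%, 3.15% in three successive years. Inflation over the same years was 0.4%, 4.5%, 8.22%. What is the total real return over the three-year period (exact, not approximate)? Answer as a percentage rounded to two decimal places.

Compound the nominal returns: 1.1140 × 1.1280 × 1.0315 = 1.296175.
Compound inflation: 1.0040 × 1.0450 × 1.0822 = 1.135423.
Deflate: 1.296175 / 1.135423 = 1.141579.
Total real return = 1.141579 − 1 → 14.16%.

14.16%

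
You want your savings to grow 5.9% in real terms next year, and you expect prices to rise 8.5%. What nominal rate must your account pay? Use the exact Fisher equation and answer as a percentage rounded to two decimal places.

14.90%

(1 + i) = (1 + r)(1 + π) = 1.05900 × 1.08500 = 1.149015
i = 1.149015 − 1, so the required nominal rate is 14.90%.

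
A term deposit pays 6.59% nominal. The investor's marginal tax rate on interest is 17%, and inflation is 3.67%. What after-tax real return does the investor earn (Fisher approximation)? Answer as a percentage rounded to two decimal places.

1.80%

After-tax nominal return = 6.59% × (1 − 0.17) = 5.4697%.
r ≈ 5.4697% − 3.67% → 1.80%.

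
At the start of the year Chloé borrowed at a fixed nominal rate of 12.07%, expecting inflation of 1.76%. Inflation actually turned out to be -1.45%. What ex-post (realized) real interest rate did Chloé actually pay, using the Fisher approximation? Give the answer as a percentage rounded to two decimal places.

13.52%

Ex-post: 12.07% − (-1.45%) = 13.520%
So the realized real rate is 13.52%.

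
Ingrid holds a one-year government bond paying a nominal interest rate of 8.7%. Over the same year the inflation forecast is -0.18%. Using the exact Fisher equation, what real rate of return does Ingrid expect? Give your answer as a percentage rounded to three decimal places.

8.896%

By the Fisher equation, 1 + r = (1 + i)/(1 + π).
1 + r = 1.08700 / 0.99820 = 1.088960
r = 1.088960 − 1 = 8.8960%, i.e. 8.896%.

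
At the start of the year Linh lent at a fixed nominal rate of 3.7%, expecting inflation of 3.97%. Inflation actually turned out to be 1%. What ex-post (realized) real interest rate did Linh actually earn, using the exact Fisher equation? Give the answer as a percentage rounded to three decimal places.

Ex-post: (1 + 0.0370)/(1 + 0.0100) − 1 = 2.6733%
So the realized real rate is 2.673%.

2.673%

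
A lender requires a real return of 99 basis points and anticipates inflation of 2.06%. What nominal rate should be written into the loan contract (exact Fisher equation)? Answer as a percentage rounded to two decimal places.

(1 + i) = (1 + r)(1 + π) = 1.00990 × 1.02060 = 1.03070394
i = 1.03070394 − 1, so the required nominal rate is 3.07%.

3.07%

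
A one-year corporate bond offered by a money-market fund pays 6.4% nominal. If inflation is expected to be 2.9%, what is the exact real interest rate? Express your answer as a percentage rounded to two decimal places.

3.40%

By the Fisher equation, 1 + r = (1 + i)/(1 + π).
1 + r = 1.06400 / 1.02900 = 1.034014
r = 1.034014 − 1 = 3.4014%, i.e. 3.40%.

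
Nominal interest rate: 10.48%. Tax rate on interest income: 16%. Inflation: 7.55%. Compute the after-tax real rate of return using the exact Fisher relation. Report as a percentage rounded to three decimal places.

After-tax nominal return = 10.48% × (1 − 0.16) = 8.8032%.
1 + r = 1.088032 / 1.07550 = 1.011652
After-tax real rate = 1.011652 − 1 → 1.165%.

1.165%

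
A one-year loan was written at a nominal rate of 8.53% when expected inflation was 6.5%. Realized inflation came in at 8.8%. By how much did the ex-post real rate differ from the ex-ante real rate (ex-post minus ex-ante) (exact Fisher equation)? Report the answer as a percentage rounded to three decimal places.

-2.154%

Ex-ante: (1 + 0.0853)/(1 + 0.0650) − 1 = 1.9061%
Ex-post: (1 + 0.0853)/(1 + 0.0880) − 1 = -0.2482%
Difference (ex-post − ex-ante) = -2.1543% → -2.154%.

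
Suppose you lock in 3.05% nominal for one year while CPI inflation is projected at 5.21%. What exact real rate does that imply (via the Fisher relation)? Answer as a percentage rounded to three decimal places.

-2.053%

1 + r = 1.03050 / 1.05210 = 0.979470
r = 0.979470 − 1 = -2.0530%, i.e. -2.053%.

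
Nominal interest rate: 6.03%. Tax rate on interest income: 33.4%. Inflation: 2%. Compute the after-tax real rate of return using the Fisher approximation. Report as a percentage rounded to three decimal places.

2.016%

After-tax nominal return = 6.03% × (1 − 0.334) = 4.01598%.
r ≈ 4.01598% − 2% → 2.016%.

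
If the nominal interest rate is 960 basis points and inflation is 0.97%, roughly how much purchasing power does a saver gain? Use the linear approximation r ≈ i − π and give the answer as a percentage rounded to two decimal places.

8.63%

r ≈ i − π = 9.6% − 0.97% = 8.63%.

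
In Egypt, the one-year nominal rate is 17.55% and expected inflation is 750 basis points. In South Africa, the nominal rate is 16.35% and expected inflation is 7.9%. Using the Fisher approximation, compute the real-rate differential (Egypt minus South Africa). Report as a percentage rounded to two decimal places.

Egypt: 17.55% − 7.5% = 10.050%
South Africa: 16.35% − 7.9% = 8.450%
Differential = 1.600% → 1.60%.

1.60%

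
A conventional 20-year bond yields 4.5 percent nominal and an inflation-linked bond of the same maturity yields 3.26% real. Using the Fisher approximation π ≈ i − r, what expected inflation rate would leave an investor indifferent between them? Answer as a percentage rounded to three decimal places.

1.240%

π ≈ i − r = 4.5% − 3.26% → 1.240%.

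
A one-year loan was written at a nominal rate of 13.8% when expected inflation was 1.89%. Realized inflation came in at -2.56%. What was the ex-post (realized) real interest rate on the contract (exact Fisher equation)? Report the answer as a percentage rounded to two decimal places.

Ex-post: (1 + 0.1380)/(1 − 0.0256) − 1 = 16.7898%
So the realized real rate is 16.79%.

16.79%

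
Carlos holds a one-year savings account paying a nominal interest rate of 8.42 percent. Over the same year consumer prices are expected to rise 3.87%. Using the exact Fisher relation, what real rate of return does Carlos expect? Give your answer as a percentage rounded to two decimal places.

By the Fisher relation, 1 + r = (1 + i)/(1 + π).
1 + r = 1.08420 / 1.03870 = 1.043805
r = 1.043805 − 1 = 4.3805%, i.e. 4.38%.

4.38%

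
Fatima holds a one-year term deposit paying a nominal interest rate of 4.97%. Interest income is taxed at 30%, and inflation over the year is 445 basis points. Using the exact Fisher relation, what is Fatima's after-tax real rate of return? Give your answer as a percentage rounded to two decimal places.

After-tax nominal return = 4.97% × (1 − 0.3) = 3.4790%.
1 + r = 1.03479 / 1.04450 = 0.990704
After-tax real rate = 0.990704 − 1 → -0.93%.

-0.93%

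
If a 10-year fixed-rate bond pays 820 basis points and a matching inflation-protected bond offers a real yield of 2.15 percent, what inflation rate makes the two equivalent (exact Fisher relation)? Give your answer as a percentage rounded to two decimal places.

(1 + π) = (1 + i)/(1 + r) = 1.08200 / 1.02150 = 1.059227
Break-even inflation = 1.059227 − 1 → 5.92%.

5.92%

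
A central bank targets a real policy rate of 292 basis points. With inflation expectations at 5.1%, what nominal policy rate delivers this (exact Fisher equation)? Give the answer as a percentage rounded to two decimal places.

(1 + i) = (1 + r)(1 + π) = 1.02920 × 1.05100 = 1.0816892
i = 1.0816892 − 1, so the required nominal rate is 8.17%.

8.17%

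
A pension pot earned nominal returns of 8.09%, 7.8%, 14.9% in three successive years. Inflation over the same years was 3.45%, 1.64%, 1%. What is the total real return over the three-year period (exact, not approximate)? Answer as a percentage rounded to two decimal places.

Compound the nominal returns: 1.0809 × 1.0780 × 1.1490 = 1.338827.
Compound inflation: 1.0345 × 1.0164 × 1.0100 = 1.061980.
Deflate: 1.338827 / 1.061980 = 1.260688.
Total real return = 1.260688 − 1 → 26.07%.

26.07%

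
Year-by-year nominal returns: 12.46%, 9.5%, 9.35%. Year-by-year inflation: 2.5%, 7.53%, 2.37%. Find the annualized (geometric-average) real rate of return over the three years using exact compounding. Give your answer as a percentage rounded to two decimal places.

6.07%

Compound the nominal returns: 1.1246 × 1.0950 × 1.0935 = 1.34657636.
Compound inflation: 1.0250 × 1.0753 × 1.0237 = 1.12830423.
Deflate: 1.34657636 / 1.12830423 = 1.19345149.
Annualized real rate = 1.19345149^(1/3) − 1 = 6.0722% → 6.07%.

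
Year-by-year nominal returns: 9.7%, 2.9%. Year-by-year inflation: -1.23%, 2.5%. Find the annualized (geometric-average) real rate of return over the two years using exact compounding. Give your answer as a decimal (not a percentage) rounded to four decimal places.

Nominal growth factor = 1.0970 × 1.0290 = 1.12881300
Price-level growth factor = 0.9877 × 1.0250 = 1.01239250
Real growth factor = 1.12881300 / 1.01239250 = 1.11499542
Annualized real rate = 1.11499542^(1/2) − 1 = 5.5933% → 0.0559.

0.0559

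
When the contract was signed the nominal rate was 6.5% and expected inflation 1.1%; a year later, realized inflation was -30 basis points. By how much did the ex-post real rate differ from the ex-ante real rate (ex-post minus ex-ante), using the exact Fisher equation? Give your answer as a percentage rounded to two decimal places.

1.48%

Ex-ante: (1 + 0.0650)/(1 + 0.0110) − 1 = 5.3412%
Ex-post: (1 + 0.0650)/(1 − 0.0030) − 1 = 6.8205%
Difference (ex-post − ex-ante) = 1.4792% → 1.48%.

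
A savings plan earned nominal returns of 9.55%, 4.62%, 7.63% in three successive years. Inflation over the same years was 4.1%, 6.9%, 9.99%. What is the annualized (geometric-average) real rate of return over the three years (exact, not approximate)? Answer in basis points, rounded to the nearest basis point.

26 basis points

Nominal growth factor = 1.0955 × 1.0462 × 1.0763 = 1.23356045
Price-level growth factor = 1.0410 × 1.0690 × 1.0999 = 1.22400062
Real growth factor = 1.23356045 / 1.22400062 = 1.00781032
Annualized real rate = 1.00781032^(1/3) − 1 = 0.2597% → 26 basis points.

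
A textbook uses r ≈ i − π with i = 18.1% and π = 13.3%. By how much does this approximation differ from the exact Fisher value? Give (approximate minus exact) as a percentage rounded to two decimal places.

Approximate: r ≈ 18.100% − 13.300% = 4.8000%
Exact: (1 + 0.1810)/(1 + 0.1330) − 1 = 4.2365%
Error = 4.8000% − 4.2365% = 0.5635% → 0.56%.

0.56%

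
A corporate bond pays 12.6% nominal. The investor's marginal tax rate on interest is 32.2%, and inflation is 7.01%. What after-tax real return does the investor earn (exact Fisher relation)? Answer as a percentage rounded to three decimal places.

After-tax nominal return = 12.6% × (1 − 0.322) = 8.5428%.
1 + r = 1.085428 / 1.07010 = 1.014324
After-tax real rate = 1.014324 − 1 → 1.432%.

1.432%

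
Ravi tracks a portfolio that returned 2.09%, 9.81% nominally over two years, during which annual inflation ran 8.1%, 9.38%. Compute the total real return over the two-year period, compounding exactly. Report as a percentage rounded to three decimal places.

Compound the nominal returns: 1.0209 × 1.0981 = 1.121050.
Compound inflation: 1.0810 × 1.0938 = 1.182398.
Deflate: 1.121050 / 1.182398 = 0.948116.
Total real return = 0.948116 − 1 → -5.188%.

-5.188%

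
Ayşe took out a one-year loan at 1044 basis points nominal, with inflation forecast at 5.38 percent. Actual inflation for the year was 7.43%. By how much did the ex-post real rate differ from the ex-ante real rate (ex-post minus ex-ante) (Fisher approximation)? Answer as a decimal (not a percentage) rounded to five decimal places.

-0.02050

Ex-ante: 10.44% − 5.38% = 5.060%
Ex-post: 10.44% − 7.43% = 3.010%
Difference (ex-post − ex-ante) = -2.0500% → -0.02050.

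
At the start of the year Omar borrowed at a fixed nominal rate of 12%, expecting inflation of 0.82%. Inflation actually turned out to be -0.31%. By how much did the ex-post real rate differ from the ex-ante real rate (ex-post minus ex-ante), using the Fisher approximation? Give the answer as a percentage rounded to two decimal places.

1.13%

Ex-ante: 12% − 0.82% = 11.180%
Ex-post: 12% − (-0.31%) = 12.310%
Difference (ex-post − ex-ante) = 1.1300% → 1.13%.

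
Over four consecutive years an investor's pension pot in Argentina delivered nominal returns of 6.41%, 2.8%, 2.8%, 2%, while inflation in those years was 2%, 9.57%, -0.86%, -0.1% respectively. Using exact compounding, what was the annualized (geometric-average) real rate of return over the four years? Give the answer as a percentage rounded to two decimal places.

Compound the nominal returns: 1.0641 × 1.0280 × 1.0280 × 1.0200 = 1.14701433.
Compound inflation: 1.0200 × 1.0957 × 0.9914 × 0.9990 = 1.10689452.
Deflate: 1.14701433 / 1.10689452 = 1.03624538.
Annualized real rate = 1.03624538^(1/4) − 1 = 0.8941% → 0.89%.

0.89%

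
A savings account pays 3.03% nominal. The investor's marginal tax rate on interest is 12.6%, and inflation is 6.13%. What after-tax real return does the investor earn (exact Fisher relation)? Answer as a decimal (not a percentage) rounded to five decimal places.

-0.03281

After-tax nominal return = 3.03% × (1 − 0.126) = 2.64822%.
1 + r = 1.0264822 / 1.06130 = 0.967193
After-tax real rate = 0.967193 − 1 → -0.03281.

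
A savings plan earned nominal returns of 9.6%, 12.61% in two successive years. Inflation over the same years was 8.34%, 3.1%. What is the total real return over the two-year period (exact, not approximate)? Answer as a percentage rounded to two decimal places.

Compound the nominal returns: 1.0960 × 1.1261 = 1.234206.
Compound inflation: 1.0834 × 1.0310 = 1.116985.
Deflate: 1.234206 / 1.116985 = 1.104943.
Total real return = 1.104943 − 1 → 10.49%.

10.49%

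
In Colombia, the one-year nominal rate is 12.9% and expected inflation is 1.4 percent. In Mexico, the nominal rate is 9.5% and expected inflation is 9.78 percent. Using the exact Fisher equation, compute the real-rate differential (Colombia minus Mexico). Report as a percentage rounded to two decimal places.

11.60%

Colombia: (1 + 0.1290)/(1 + 0.0140) − 1 = 11.3412%
Mexico: (1 + 0.0950)/(1 + 0.0978) − 1 = -0.2551%
Differential = 11.3412% − (-0.2551%) = 11.5963% → 11.60%.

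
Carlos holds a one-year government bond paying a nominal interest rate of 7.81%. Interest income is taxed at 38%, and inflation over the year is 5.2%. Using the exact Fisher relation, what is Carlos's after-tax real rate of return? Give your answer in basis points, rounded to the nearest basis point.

-34 basis points

After-tax nominal return = 7.81% × (1 − 0.38) = 4.8422%.
1 + r = 1.048422 / 1.05200 = 0.996599
After-tax real rate = 0.996599 − 1 → -34 basis points.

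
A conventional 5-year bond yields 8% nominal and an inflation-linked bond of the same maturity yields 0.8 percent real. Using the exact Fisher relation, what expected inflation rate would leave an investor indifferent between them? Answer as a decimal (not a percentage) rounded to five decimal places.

0.07143

(1 + π) = (1 + i)/(1 + r) = 1.08000 / 1.00800 = 1.071429
Break-even inflation = 1.071429 − 1 → 0.07143.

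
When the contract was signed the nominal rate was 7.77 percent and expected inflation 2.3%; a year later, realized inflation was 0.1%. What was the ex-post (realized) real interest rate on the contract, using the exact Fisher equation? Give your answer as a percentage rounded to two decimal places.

Ex-post: (1 + 0.0777)/(1 + 0.0010) − 1 = 7.6623%
So the realized real rate is 7.66%.

7.66%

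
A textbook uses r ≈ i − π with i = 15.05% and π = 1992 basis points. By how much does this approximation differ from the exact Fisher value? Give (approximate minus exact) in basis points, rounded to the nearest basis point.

Approximate: r ≈ 15.050% − 19.920% = -4.8700%
Exact: (1 + 0.1505)/(1 + 0.1992) − 1 = -4.0610%
Error = -4.8700% − (-4.0610%) = -0.8090% → -81 basis points.

-81 basis points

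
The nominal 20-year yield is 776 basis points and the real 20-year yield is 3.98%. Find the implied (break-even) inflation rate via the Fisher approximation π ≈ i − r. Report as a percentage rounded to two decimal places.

π ≈ i − r = 7.76% − 3.98% → 3.78%.

3.78%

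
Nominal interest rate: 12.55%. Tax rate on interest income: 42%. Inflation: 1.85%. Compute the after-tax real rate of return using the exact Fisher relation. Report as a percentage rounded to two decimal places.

5.33%

After-tax nominal return = 12.55% × (1 − 0.42) = 7.2790%.
1 + r = 1.07279 / 1.01850 = 1.053304
After-tax real rate = 1.053304 − 1 → 5.33%.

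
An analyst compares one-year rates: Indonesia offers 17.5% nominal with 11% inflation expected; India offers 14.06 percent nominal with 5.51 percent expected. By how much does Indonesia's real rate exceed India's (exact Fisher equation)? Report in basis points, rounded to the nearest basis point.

Indonesia: (1 + 0.1750)/(1 + 0.1100) − 1 = 5.8559%
India: (1 + 0.1406)/(1 + 0.0551) − 1 = 8.1035%
Differential = 5.8559% − 8.1035% = -2.2476% → -225 basis points.

-225 basis points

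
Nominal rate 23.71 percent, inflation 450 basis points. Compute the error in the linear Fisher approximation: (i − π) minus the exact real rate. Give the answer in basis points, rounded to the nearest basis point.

83 basis points

Approximate: r ≈ 23.710% − 4.500% = 19.2100%
Exact: (1 + 0.2371)/(1 + 0.0450) − 1 = 18.3828%
Error = 19.2100% − 18.3828% = 0.8272% → 83 basis points.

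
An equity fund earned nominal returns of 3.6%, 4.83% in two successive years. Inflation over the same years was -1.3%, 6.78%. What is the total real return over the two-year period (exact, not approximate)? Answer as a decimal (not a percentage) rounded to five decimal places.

Compound the nominal returns: 1.0360 × 1.0483 = 1.086039.
Compound inflation: 0.9870 × 1.0678 = 1.053919.
Deflate: 1.086039 / 1.053919 = 1.030477.
Total real return = 1.030477 − 1 → 0.03048.

0.03048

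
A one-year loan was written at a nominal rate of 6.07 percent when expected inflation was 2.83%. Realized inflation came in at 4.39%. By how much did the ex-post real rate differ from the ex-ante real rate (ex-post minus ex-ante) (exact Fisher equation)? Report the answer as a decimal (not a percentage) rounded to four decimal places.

-0.0154

Ex-ante: (1 + 0.0607)/(1 + 0.0283) − 1 = 3.1508%
Ex-post: (1 + 0.0607)/(1 + 0.0439) − 1 = 1.6093%
Difference (ex-post − ex-ante) = -1.5415% → -0.0154.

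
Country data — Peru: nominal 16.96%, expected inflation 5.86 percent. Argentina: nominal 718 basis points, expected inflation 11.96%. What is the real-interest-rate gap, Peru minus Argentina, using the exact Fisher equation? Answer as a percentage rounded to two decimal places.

Peru: (1 + 0.1696)/(1 + 0.0586) − 1 = 10.4855%
Argentina: (1 + 0.0718)/(1 + 0.1196) − 1 = -4.2694%
Differential = 10.4855% − (-4.2694%) = 14.7549% → 14.75%.

14.75%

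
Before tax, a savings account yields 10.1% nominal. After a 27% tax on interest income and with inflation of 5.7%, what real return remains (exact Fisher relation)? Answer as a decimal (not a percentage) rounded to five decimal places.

After-tax nominal return = 10.1% × (1 − 0.27) = 7.3730%.
1 + r = 1.07373 / 1.05700 = 1.015828
After-tax real rate = 1.015828 − 1 → 0.01583.

0.01583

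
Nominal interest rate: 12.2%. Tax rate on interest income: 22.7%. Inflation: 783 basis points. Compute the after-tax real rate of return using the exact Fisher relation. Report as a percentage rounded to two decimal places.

After-tax nominal return = 12.2% × (1 − 0.227) = 9.4306%.
1 + r = 1.094306 / 1.07830 = 1.014844
After-tax real rate = 1.014844 − 1 → 1.48%.

1.48%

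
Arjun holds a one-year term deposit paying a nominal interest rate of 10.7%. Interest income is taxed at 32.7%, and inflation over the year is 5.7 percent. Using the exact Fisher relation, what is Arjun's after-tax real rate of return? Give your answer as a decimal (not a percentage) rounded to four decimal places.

After-tax nominal return = 10.7% × (1 − 0.327) = 7.2011%.
1 + r = 1.072011 / 1.05700 = 1.014202
After-tax real rate = 1.014202 − 1 → 0.0142.

0.0142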